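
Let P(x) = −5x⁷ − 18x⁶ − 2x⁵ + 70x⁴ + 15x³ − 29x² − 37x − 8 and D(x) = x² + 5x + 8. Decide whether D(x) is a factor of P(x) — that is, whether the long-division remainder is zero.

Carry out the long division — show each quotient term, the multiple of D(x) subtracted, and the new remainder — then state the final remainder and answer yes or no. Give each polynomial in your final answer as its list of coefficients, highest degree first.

Step 1: lead(−5x⁷ − 18x⁶ − 2x⁵ + 70x⁴ + 15x³ − 29x² − 37x − 8) ÷ lead(D) = −5x⁷ ÷ x² = −5x⁵. Subtract (−5x⁵)·D = −5x⁷ − 25x⁶ − 40x⁵. Remainder: 7x⁶ + 38x⁵ + 70x⁴ + 15x³ − 29x² − 37x − 8.
Step 2: lead(7x⁶ + 38x⁵ + 70x⁴ + 15x³ − 29x² − 37x − 8) ÷ lead(D) = 7x⁶ ÷ x² = 7x⁴. Subtract (7x⁴)·D = 7x⁶ + 35x⁵ + 56x⁴. Remainder: 3x⁵ + 14x⁴ + 15x³ − 29x² − 37x − 8.
Step 3: lead(3x⁵ + 14x⁴ + 15x³ − 29x² − 37x − 8) ÷ lead(D) = 3x⁵ ÷ x² = 3x³. Subtract (3x³)·D = 3x⁵ + 15x⁴ + 24x³. Remainder: −x⁴ − 9x³ − 29x² − 37x − 8.
Step 4: lead(−x⁴ − 9x³ − 29x² − 37x − 8) ÷ lead(D) = −x⁴ ÷ x² = −x². Subtract (−x²)·D = −x⁴ − 5x³ − 8x². Remainder: −4x³ − 21x² − 37x − 8.
Step 5: lead(−4x³ − 21x² − 37x − 8) ÷ lead(D) = −4x³ ÷ x² = −4x. Subtract (−4x)·D = −4x³ − 20x² − 32x. Remainder: −x² − 5x − 8.
Step 6: lead(−x² − 5x − 8) ÷ lead(D) = −x² ÷ x² = −1. Subtract (−1)·D = −x² − 5x − 8. Remainder: 0.

R = [0], so D(x) is a factor of P(x). yes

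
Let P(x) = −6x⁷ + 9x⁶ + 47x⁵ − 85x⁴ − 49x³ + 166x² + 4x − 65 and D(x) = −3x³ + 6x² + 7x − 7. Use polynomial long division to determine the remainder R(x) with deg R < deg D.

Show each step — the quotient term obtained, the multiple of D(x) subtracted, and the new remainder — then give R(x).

Step 1: lead(−6x⁷ + 9x⁶ + 47x⁵ − 85x⁴ − 49x³ + 166x² + 4x − 65) ÷ lead(D) = −6x⁷ ÷ −3x³ = 2x⁴. Subtract (2x⁴)·D = −6x⁷ + 12x⁶ + 14x⁵ − 14x⁴. Remainder: −3x⁶ + 33x⁵ − 71x⁴ − 49x³ + 166x² + 4x − 65.
Step 2: lead(−3x⁶ + 33x⁵ − 71x⁴ − 49x³ + 166x² + 4x − 65) ÷ lead(D) = −3x⁶ ÷ −3x³ = x³. Subtract (x³)·D = −3x⁶ + 6x⁵ + 7x⁴ − 7x³. Remainder: 27x⁵ − 78x⁴ − 42x³ + 166x² + 4x − 65.
Step 3: lead(27x⁵ − 78x⁴ − 42x³ + 166x² + 4x − 65) ÷ lead(D) = 27x⁵ ÷ −3x³ = −9x². Subtract (−9x²)·D = 27x⁵ − 54x⁴ − 63x³ + 63x². Remainder: −24x⁴ + 21x³ + 103x² + 4x − 65.
Step 4: lead(−24x⁴ + 21x³ + 103x² + 4x − 65) ÷ lead(D) = −24x⁴ ÷ −3x³ = 8x. Subtract (8x)·D = −24x⁴ + 48x³ + 56x² − 56x. Remainder: −27x³ + 47x² + 60x − 65.
Step 5: lead(−27x³ + 47x² + 60x − 65) ÷ lead(D) = −27x³ ÷ −3x³ = 9. Subtract (9)·D = −27x³ + 54x² + 63x − 63. Remainder: −7x² − 3x − 2.

R(x) = −7x² − 3x − 2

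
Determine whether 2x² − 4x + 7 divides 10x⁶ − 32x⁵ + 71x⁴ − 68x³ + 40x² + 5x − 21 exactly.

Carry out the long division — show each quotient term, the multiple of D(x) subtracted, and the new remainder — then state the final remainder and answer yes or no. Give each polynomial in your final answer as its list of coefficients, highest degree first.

R = [0], so D(x) is a factor of P(x). yes

Step 1: lead(10x⁶ − 32x⁵ + 71x⁴ − 68x³ + 40x² + 5x − 21) ÷ lead(D) = 10x⁶ ÷ 2x² = 5x⁴. Subtract (5x⁴)·D = 10x⁶ − 20x⁵ + 35x⁴. Remainder: −12x⁵ + 36x⁴ − 68x³ + 40x² + 5x − 21.
Step 2: lead(−12x⁵ + 36x⁴ − 68x³ + 40x² + 5x − 21) ÷ lead(D) = −12x⁵ ÷ 2x² = −6x³. Subtract (−6x³)·D = −12x⁵ + 24x⁴ − 42x³. Remainder: 12x⁴ − 26x³ + 40x² + 5x − 21.
Step 3: lead(12x⁴ − 26x³ + 40x² + 5x − 21) ÷ lead(D) = 12x⁴ ÷ 2x² = 6x². Subtract (6x²)·D = 12x⁴ − 24x³ + 42x². Remainder: −2x³ − 2x² + 5x − 21.
Step 4: lead(−2x³ − 2x² + 5x − 21) ÷ lead(D) = −2x³ ÷ 2x² = −x. Subtract (−x)·D = −2x³ + 4x² − 7x. Remainder: −6x² + 12x − 21.
Step 5: lead(−6x² + 12x − 21) ÷ lead(D) = −6x² ÷ 2x² = −3. Subtract (−3)·D = −6x² + 12x − 21. Remainder: 0.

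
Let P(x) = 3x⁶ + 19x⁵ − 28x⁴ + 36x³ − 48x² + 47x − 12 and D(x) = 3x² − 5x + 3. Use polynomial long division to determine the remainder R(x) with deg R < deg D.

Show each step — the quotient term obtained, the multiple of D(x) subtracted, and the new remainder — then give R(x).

Step 1: lead(3x⁶ + 19x⁵ − 28x⁴ + 36x³ − 48x² + 47x − 12) ÷ lead(D) = 3x⁶ ÷ 3x² = x⁴. Subtract (x⁴)·D = 3x⁶ − 5x⁵ + 3x⁴. Remainder: 24x⁵ − 31x⁴ + 36x³ − 48x² + 47x − 12.
Step 2: lead(24x⁵ − 31x⁴ + 36x³ − 48x² + 47x − 12) ÷ lead(D) = 24x⁵ ÷ 3x² = 8x³. Subtract (8x³)·D = 24x⁵ − 40x⁴ + 24x³. Remainder: 9x⁴ + 12x³ − 48x² + 47x − 12.
Step 3: lead(9x⁴ + 12x³ − 48x² + 47x − 12) ÷ lead(D) = 9x⁴ ÷ 3x² = 3x². Subtract (3x²)·D = 9x⁴ − 15x³ + 9x². Remainder: 27x³ − 57x² + 47x − 12.
Step 4: lead(27x³ − 57x² + 47x − 12) ÷ lead(D) = 27x³ ÷ 3x² = 9x. Subtract (9x)·D = 27x³ − 45x² + 27x. Remainder: −12x² + 20x − 12.
Step 5: lead(−12x² + 20x − 12) ÷ lead(D) = −12x² ÷ 3x² = −4. Subtract (−4)·D = −12x² + 20x − 12. Remainder: 0.

R(x) = 0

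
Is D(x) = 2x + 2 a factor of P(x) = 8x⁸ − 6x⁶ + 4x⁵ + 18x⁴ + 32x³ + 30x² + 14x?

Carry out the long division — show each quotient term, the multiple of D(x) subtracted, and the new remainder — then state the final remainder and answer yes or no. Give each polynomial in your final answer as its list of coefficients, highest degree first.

R = [0], so D(x) is a factor of P(x). yes

Step 1: lead(8x⁸ − 6x⁶ + 4x⁵ + 18x⁴ + 32x³ + 30x² + 14x) ÷ lead(D) = 8x⁸ ÷ 2x = 4x⁷. Subtract (4x⁷)·D = 8x⁸ + 8x⁷. Remainder: −8x⁷ − 6x⁶ + 4x⁵ + 18x⁴ + 32x³ + 30x² + 14x.
Step 2: lead(−8x⁷ − 6x⁶ + 4x⁵ + 18x⁴ + 32x³ + 30x² + 14x) ÷ lead(D) = −8x⁷ ÷ 2x = −4x⁶. Subtract (−4x⁶)·D = −8x⁷ − 8x⁶. Remainder: 2x⁶ + 4x⁵ + 18x⁴ + 32x³ + 30x² + 14x.
Step 3: lead(2x⁶ + 4x⁵ + 18x⁴ + 32x³ + 30x² + 14x) ÷ lead(D) = 2x⁶ ÷ 2x = x⁵. Subtract (x⁵)·D = 2x⁶ + 2x⁵. Remainder: 2x⁵ + 18x⁴ + 32x³ + 30x² + 14x.
Step 4: lead(2x⁵ + 18x⁴ + 32x³ + 30x² + 14x) ÷ lead(D) = 2x⁵ ÷ 2x = x⁴. Subtract (x⁴)·D = 2x⁵ + 2x⁴. Remainder: 16x⁴ + 32x³ + 30x² + 14x.
Step 5: lead(16x⁴ + 32x³ + 30x² + 14x) ÷ lead(D) = 16x⁴ ÷ 2x = 8x³. Subtract (8x³)·D = 16x⁴ + 16x³. Remainder: 16x³ + 30x² + 14x.
Step 6: lead(16x³ + 30x² + 14x) ÷ lead(D) = 16x³ ÷ 2x = 8x². Subtract (8x²)·D = 16x³ + 16x². Remainder: 14x² + 14x.
Step 7: lead(14x² + 14x) ÷ lead(D) = 14x² ÷ 2x = 7x. Subtract (7x)·D = 14x² + 14x. Remainder: 0.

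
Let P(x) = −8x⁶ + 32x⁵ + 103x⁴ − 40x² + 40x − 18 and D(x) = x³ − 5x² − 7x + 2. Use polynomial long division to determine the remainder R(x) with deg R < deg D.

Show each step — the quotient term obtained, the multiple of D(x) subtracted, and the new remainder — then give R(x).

R(x) = −9x − 8

Step 1: lead(−8x⁶ + 32x⁵ + 103x⁴ − 40x² + 40x − 18) ÷ lead(D) = −8x⁶ ÷ x³ = −8x³. Subtract (−8x³)·D = −8x⁶ + 40x⁵ + 56x⁴ − 16x³. Remainder: −8x⁵ + 47x⁴ + 16x³ − 40x² + 40x − 18.
Step 2: lead(−8x⁵ + 47x⁴ + 16x³ − 40x² + 40x − 18) ÷ lead(D) = −8x⁵ ÷ x³ = −8x². Subtract (−8x²)·D = −8x⁵ + 40x⁴ + 56x³ − 16x². Remainder: 7x⁴ − 40x³ − 24x² + 40x − 18.
Step 3: lead(7x⁴ − 40x³ − 24x² + 40x − 18) ÷ lead(D) = 7x⁴ ÷ x³ = 7x. Subtract (7x)·D = 7x⁴ − 35x³ − 49x² + 14x. Remainder: −5x³ + 25x² + 26x − 18.
Step 4: lead(−5x³ + 25x² + 26x − 18) ÷ lead(D) = −5x³ ÷ x³ = −5. Subtract (−5)·D = −5x³ + 25x² + 35x − 10. Remainder: −9x − 8.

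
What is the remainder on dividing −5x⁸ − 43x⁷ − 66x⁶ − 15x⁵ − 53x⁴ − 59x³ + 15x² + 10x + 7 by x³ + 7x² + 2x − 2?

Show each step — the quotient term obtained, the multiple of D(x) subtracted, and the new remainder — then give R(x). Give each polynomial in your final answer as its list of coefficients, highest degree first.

Step 1: lead(−5x⁸ − 43x⁷ − 66x⁶ − 15x⁵ − 53x⁴ − 59x³ + 15x² + 10x + 7) ÷ lead(D) = −5x⁸ ÷ x³ = −5x⁵. Subtract (−5x⁵)·D = −5x⁸ − 35x⁷ − 10x⁶ + 10x⁵. Remainder: −8x⁷ − 56x⁶ − 25x⁵ − 53x⁴ − 59x³ + 15x² + 10x + 7.
Step 2: lead(−8x⁷ − 56x⁶ − 25x⁵ − 53x⁴ − 59x³ + 15x² + 10x + 7) ÷ lead(D) = −8x⁷ ÷ x³ = −8x⁴. Subtract (−8x⁴)·D = −8x⁷ − 56x⁶ − 16x⁵ + 16x⁴. Remainder: −9x⁵ − 69x⁴ − 59x³ + 15x² + 10x + 7.
Step 3: lead(−9x⁵ − 69x⁴ − 59x³ + 15x² + 10x + 7) ÷ lead(D) = −9x⁵ ÷ x³ = −9x². Subtract (−9x²)·D = −9x⁵ − 63x⁴ − 18x³ + 18x². Remainder: −6x⁴ − 41x³ − 3x² + 10x + 7.
Step 4: lead(−6x⁴ − 41x³ − 3x² + 10x + 7) ÷ lead(D) = −6x⁴ ÷ x³ = −6x. Subtract (−6x)·D = −6x⁴ − 42x³ − 12x² + 12x. Remainder: x³ + 9x² − 2x + 7.
Step 5: lead(x³ + 9x² − 2x + 7) ÷ lead(D) = x³ ÷ x³ = 1. Subtract (1)·D = x³ + 7x² + 2x − 2. Remainder: 2x² − 4x + 9.

R = [2, -4, 9]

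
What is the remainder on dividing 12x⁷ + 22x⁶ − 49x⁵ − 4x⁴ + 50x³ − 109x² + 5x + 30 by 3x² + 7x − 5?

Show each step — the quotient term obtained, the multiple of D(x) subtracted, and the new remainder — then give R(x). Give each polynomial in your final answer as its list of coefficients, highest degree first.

R = [7, 0]

Step 1: lead(12x⁷ + 22x⁶ − 49x⁵ − 4x⁴ + 50x³ − 109x² + 5x + 30) ÷ lead(D) = 12x⁷ ÷ 3x² = 4x⁵. Subtract (4x⁵)·D = 12x⁷ + 28x⁶ − 20x⁵. Remainder: −6x⁶ − 29x⁵ − 4x⁴ + 50x³ − 109x² + 5x + 30.
Step 2: lead(−6x⁶ − 29x⁵ − 4x⁴ + 50x³ − 109x² + 5x + 30) ÷ lead(D) = −6x⁶ ÷ 3x² = −2x⁴. Subtract (−2x⁴)·D = −6x⁶ − 14x⁵ + 10x⁴. Remainder: −15x⁵ − 14x⁴ + 50x³ − 109x² + 5x + 30.
Step 3: lead(−15x⁵ − 14x⁴ + 50x³ − 109x² + 5x + 30) ÷ lead(D) = −15x⁵ ÷ 3x² = −5x³. Subtract (−5x³)·D = −15x⁵ − 35x⁴ + 25x³. Remainder: 21x⁴ + 25x³ − 109x² + 5x + 30.
Step 4: lead(21x⁴ + 25x³ − 109x² + 5x + 30) ÷ lead(D) = 21x⁴ ÷ 3x² = 7x². Subtract (7x²)·D = 21x⁴ + 49x³ − 35x². Remainder: −24x³ − 74x² + 5x + 30.
Step 5: lead(−24x³ − 74x² + 5x + 30) ÷ lead(D) = −24x³ ÷ 3x² = −8x. Subtract (−8x)·D = −24x³ − 56x² + 40x. Remainder: −18x² − 35x + 30.
Step 6: lead(−18x² − 35x + 30) ÷ lead(D) = −18x² ÷ 3x² = −6. Subtract (−6)·D = −18x² − 42x + 30. Remainder: 7x.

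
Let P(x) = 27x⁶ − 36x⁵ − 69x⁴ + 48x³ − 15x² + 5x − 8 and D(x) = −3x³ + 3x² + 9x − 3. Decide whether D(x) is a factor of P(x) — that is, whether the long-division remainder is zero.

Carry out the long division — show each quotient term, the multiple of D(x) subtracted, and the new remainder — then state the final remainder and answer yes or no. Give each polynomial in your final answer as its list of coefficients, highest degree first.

R = [-7, -5], so D(x) is not a factor of P(x). no

Step 1: lead(27x⁶ − 36x⁵ − 69x⁴ + 48x³ − 15x² + 5x − 8) ÷ lead(D) = 27x⁶ ÷ −3x³ = −9x³. Subtract (−9x³)·D = 27x⁶ − 27x⁵ − 81x⁴ + 27x³. Remainder: −9x⁵ + 12x⁴ + 21x³ − 15x² + 5x − 8.
Step 2: lead(−9x⁵ + 12x⁴ + 21x³ − 15x² + 5x − 8) ÷ lead(D) = −9x⁵ ÷ −3x³ = 3x². Subtract (3x²)·D = −9x⁵ + 9x⁴ + 27x³ − 9x². Remainder: 3x⁴ − 6x³ − 6x² + 5x − 8.
Step 3: lead(3x⁴ − 6x³ − 6x² + 5x − 8) ÷ lead(D) = 3x⁴ ÷ −3x³ = −x. Subtract (−x)·D = 3x⁴ − 3x³ − 9x² + 3x. Remainder: −3x³ + 3x² + 2x − 8.
Step 4: lead(−3x³ + 3x² + 2x − 8) ÷ lead(D) = −3x³ ÷ −3x³ = 1. Subtract (1)·D = −3x³ + 3x² + 9x − 3. Remainder: −7x − 5.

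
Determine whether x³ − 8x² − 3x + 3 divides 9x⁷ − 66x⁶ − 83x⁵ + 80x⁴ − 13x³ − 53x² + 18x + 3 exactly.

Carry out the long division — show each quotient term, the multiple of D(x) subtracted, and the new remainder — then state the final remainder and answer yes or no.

Step 1: lead(9x⁷ − 66x⁶ − 83x⁵ + 80x⁴ − 13x³ − 53x² + 18x + 3) ÷ lead(D) = 9x⁷ ÷ x³ = 9x⁴. Subtract (9x⁴)·D = 9x⁷ − 72x⁶ − 27x⁵ + 27x⁴. Remainder: 6x⁶ − 56x⁵ + 53x⁴ − 13x³ − 53x² + 18x + 3.
Step 2: lead(6x⁶ − 56x⁵ + 53x⁴ − 13x³ − 53x² + 18x + 3) ÷ lead(D) = 6x⁶ ÷ x³ = 6x³. Subtract (6x³)·D = 6x⁶ − 48x⁵ − 18x⁴ + 18x³. Remainder: −8x⁵ + 71x⁴ − 31x³ − 53x² + 18x + 3.
Step 3: lead(−8x⁵ + 71x⁴ − 31x³ − 53x² + 18x + 3) ÷ lead(D) = −8x⁵ ÷ x³ = −8x². Subtract (−8x²)·D = −8x⁵ + 64x⁴ + 24x³ − 24x². Remainder: 7x⁴ − 55x³ − 29x² + 18x + 3.
Step 4: lead(7x⁴ − 55x³ − 29x² + 18x + 3) ÷ lead(D) = 7x⁴ ÷ x³ = 7x. Subtract (7x)·D = 7x⁴ − 56x³ − 21x² + 21x. Remainder: x³ − 8x² − 3x + 3.
Step 5: lead(x³ − 8x² − 3x + 3) ÷ lead(D) = x³ ÷ x³ = 1. Subtract (1)·D = x³ − 8x² − 3x + 3. Remainder: 0.

R(x) = 0, so D(x) is a factor of P(x). yes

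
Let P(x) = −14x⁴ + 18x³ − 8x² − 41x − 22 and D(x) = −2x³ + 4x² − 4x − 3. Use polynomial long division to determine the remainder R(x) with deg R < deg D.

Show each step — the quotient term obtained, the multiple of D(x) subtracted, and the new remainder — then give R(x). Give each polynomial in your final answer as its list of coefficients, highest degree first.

R = [-7]

Step 1: lead(−14x⁴ + 18x³ − 8x² − 41x − 22) ÷ lead(D) = −14x⁴ ÷ −2x³ = 7x. Subtract (7x)·D = −14x⁴ + 28x³ − 28x² − 21x. Remainder: −10x³ + 20x² − 20x − 22.
Step 2: lead(−10x³ + 20x² − 20x − 22) ÷ lead(D) = −10x³ ÷ −2x³ = 5. Subtract (5)·D = −10x³ + 20x² − 20x − 15. Remainder: −7.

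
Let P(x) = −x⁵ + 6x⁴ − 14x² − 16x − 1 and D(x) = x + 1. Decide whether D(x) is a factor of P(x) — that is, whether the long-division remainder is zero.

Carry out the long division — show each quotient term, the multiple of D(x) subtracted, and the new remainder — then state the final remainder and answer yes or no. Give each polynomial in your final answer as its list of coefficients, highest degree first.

R = [8], so D(x) is not a factor of P(x). no

Step 1: lead(−x⁵ + 6x⁴ − 14x² − 16x − 1) ÷ lead(D) = −x⁵ ÷ x = −x⁴. Subtract (−x⁴)·D = −x⁵ − x⁴. Remainder: 7x⁴ − 14x² − 16x − 1.
Step 2: lead(7x⁴ − 14x² − 16x − 1) ÷ lead(D) = 7x⁴ ÷ x = 7x³. Subtract (7x³)·D = 7x⁴ + 7x³. Remainder: −7x³ − 14x² − 16x − 1.
Step 3: lead(−7x³ − 14x² − 16x − 1) ÷ lead(D) = −7x³ ÷ x = −7x². Subtract (−7x²)·D = −7x³ − 7x². Remainder: −7x² − 16x − 1.
Step 4: lead(−7x² − 16x − 1) ÷ lead(D) = −7x² ÷ x = −7x. Subtract (−7x)·D = −7x² − 7x. Remainder: −9x − 1.
Step 5: lead(−9x − 1) ÷ lead(D) = −9x ÷ x = −9. Subtract (−9)·D = −9x − 9. Remainder: 8.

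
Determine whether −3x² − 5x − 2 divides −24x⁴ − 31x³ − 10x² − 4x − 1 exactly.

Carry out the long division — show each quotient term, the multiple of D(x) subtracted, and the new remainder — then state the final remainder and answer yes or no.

Step 1: lead(−24x⁴ − 31x³ − 10x² − 4x − 1) ÷ lead(D) = −24x⁴ ÷ −3x² = 8x². Subtract (8x²)·D = −24x⁴ − 40x³ − 16x². Remainder: 9x³ + 6x² − 4x − 1.
Step 2: lead(9x³ + 6x² − 4x − 1) ÷ lead(D) = 9x³ ÷ −3x² = −3x. Subtract (−3x)·D = 9x³ + 15x² + 6x. Remainder: −9x² − 10x − 1.
Step 3: lead(−9x² − 10x − 1) ÷ lead(D) = −9x² ÷ −3x² = 3. Subtract (3)·D = −9x² − 15x − 6. Remainder: 5x + 5.

R(x) = 5x + 5, so D(x) is not a factor of P(x). no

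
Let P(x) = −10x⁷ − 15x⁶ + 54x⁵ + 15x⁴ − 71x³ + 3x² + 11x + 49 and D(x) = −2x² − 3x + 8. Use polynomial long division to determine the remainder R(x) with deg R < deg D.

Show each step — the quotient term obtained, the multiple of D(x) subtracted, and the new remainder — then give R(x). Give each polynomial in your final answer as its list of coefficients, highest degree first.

R = [5, 1]

Step 1: lead(−10x⁷ − 15x⁶ + 54x⁵ + 15x⁴ − 71x³ + 3x² + 11x + 49) ÷ lead(D) = −10x⁷ ÷ −2x² = 5x⁵. Subtract (5x⁵)·D = −10x⁷ − 15x⁶ + 40x⁵. Remainder: 14x⁵ + 15x⁴ − 71x³ + 3x² + 11x + 49.
Step 2: lead(14x⁵ + 15x⁴ − 71x³ + 3x² + 11x + 49) ÷ lead(D) = 14x⁵ ÷ −2x² = −7x³. Subtract (−7x³)·D = 14x⁵ + 21x⁴ − 56x³. Remainder: −6x⁴ − 15x³ + 3x² + 11x + 49.
Step 3: lead(−6x⁴ − 15x³ + 3x² + 11x + 49) ÷ lead(D) = −6x⁴ ÷ −2x² = 3x². Subtract (3x²)·D = −6x⁴ − 9x³ + 24x². Remainder: −6x³ − 21x² + 11x + 49.
Step 4: lead(−6x³ − 21x² + 11x + 49) ÷ lead(D) = −6x³ ÷ −2x² = 3x. Subtract (3x)·D = −6x³ − 9x² + 24x. Remainder: −12x² − 13x + 49.
Step 5: lead(−12x² − 13x + 49) ÷ lead(D) = −12x² ÷ −2x² = 6. Subtract (6)·D = −12x² − 18x + 48. Remainder: 5x + 1.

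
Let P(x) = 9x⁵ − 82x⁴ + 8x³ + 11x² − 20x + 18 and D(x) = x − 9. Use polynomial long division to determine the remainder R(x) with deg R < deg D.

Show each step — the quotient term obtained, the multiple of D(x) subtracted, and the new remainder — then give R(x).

R(x) = 0

Step 1: lead(9x⁵ − 82x⁴ + 8x³ + 11x² − 20x + 18) ÷ lead(D) = 9x⁵ ÷ x = 9x⁴. Subtract (9x⁴)·D = 9x⁵ − 81x⁴. Remainder: −x⁴ + 8x³ + 11x² − 20x + 18.
Step 2: lead(−x⁴ + 8x³ + 11x² − 20x + 18) ÷ lead(D) = −x⁴ ÷ x = −x³. Subtract (−x³)·D = −x⁴ + 9x³. Remainder: −x³ + 11x² − 20x + 18.
Step 3: lead(−x³ + 11x² − 20x + 18) ÷ lead(D) = −x³ ÷ x = −x². Subtract (−x²)·D = −x³ + 9x². Remainder: 2x² − 20x + 18.
Step 4: lead(2x² − 20x + 18) ÷ lead(D) = 2x² ÷ x = 2x. Subtract (2x)·D = 2x² − 18x. Remainder: −2x + 18.
Step 5: lead(−2x + 18) ÷ lead(D) = −2x ÷ x = −2. Subtract (−2)·D = −2x + 18. Remainder: 0.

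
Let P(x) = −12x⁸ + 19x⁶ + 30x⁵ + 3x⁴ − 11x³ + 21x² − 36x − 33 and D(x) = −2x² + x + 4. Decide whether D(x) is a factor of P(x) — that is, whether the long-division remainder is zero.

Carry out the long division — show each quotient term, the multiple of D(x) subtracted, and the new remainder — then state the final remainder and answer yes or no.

R(x) = −1, so D(x) is not a factor of P(x). no

Step 1: lead(−12x⁸ + 19x⁶ + 30x⁵ + 3x⁴ − 11x³ + 21x² − 36x − 33) ÷ lead(D) = −12x⁸ ÷ −2x² = 6x⁶. Subtract (6x⁶)·D = −12x⁸ + 6x⁷ + 24x⁶. Remainder: −6x⁷ − 5x⁶ + 30x⁵ + 3x⁴ − 11x³ + 21x² − 36x − 33.
Step 2: lead(−6x⁷ − 5x⁶ + 30x⁵ + 3x⁴ − 11x³ + 21x² − 36x − 33) ÷ lead(D) = −6x⁷ ÷ −2x² = 3x⁵. Subtract (3x⁵)·D = −6x⁷ + 3x⁶ + 12x⁵. Remainder: −8x⁶ + 18x⁵ + 3x⁴ − 11x³ + 21x² − 36x − 33.
Step 3: lead(−8x⁶ + 18x⁵ + 3x⁴ − 11x³ + 21x² − 36x − 33) ÷ lead(D) = −8x⁶ ÷ −2x² = 4x⁴. Subtract (4x⁴)·D = −8x⁶ + 4x⁵ + 16x⁴. Remainder: 14x⁵ − 13x⁴ − 11x³ + 21x² − 36x − 33.
Step 4: lead(14x⁵ − 13x⁴ − 11x³ + 21x² − 36x − 33) ÷ lead(D) = 14x⁵ ÷ −2x² = −7x³. Subtract (−7x³)·D = 14x⁵ − 7x⁴ − 28x³. Remainder: −6x⁴ + 17x³ + 21x² − 36x − 33.
Step 5: lead(−6x⁴ + 17x³ + 21x² − 36x − 33) ÷ lead(D) = −6x⁴ ÷ −2x² = 3x². Subtract (3x²)·D = −6x⁴ + 3x³ + 12x². Remainder: 14x³ + 9x² − 36x − 33.
Step 6: lead(14x³ + 9x² − 36x − 33) ÷ lead(D) = 14x³ ÷ −2x² = −7x. Subtract (−7x)·D = 14x³ − 7x² − 28x. Remainder: 16x² − 8x − 33.
Step 7: lead(16x² − 8x − 33) ÷ lead(D) = 16x² ÷ −2x² = −8. Subtract (−8)·D = 16x² − 8x − 32. Remainder: −1.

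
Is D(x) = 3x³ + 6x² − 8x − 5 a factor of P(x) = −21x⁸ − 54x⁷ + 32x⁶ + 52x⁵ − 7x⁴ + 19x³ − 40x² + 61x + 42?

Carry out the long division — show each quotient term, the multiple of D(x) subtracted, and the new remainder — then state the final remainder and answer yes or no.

Step 1: lead(−21x⁸ − 54x⁷ + 32x⁶ + 52x⁵ − 7x⁴ + 19x³ − 40x² + 61x + 42) ÷ lead(D) = −21x⁸ ÷ 3x³ = −7x⁵. Subtract (−7x⁵)·D = −21x⁸ − 42x⁷ + 56x⁶ + 35x⁵. Remainder: −12x⁷ − 24x⁶ + 17x⁵ − 7x⁴ + 19x³ − 40x² + 61x + 42.
Step 2: lead(−12x⁷ − 24x⁶ + 17x⁵ − 7x⁴ + 19x³ − 40x² + 61x + 42) ÷ lead(D) = −12x⁷ ÷ 3x³ = −4x⁴. Subtract (−4x⁴)·D = −12x⁷ − 24x⁶ + 32x⁵ + 20x⁴. Remainder: −15x⁵ − 27x⁴ + 19x³ − 40x² + 61x + 42.
Step 3: lead(−15x⁵ − 27x⁴ + 19x³ − 40x² + 61x + 42) ÷ lead(D) = −15x⁵ ÷ 3x³ = −5x². Subtract (−5x²)·D = −15x⁵ − 30x⁴ + 40x³ + 25x². Remainder: 3x⁴ − 21x³ − 65x² + 61x + 42.
Step 4: lead(3x⁴ − 21x³ − 65x² + 61x + 42) ÷ lead(D) = 3x⁴ ÷ 3x³ = x. Subtract (x)·D = 3x⁴ + 6x³ − 8x² − 5x. Remainder: −27x³ − 57x² + 66x + 42.
Step 5: lead(−27x³ − 57x² + 66x + 42) ÷ lead(D) = −27x³ ÷ 3x³ = −9. Subtract (−9)·D = −27x³ − 54x² + 72x + 45. Remainder: −3x² − 6x − 3.

R(x) = −3x² − 6x − 3, so D(x) is not a factor of P(x). no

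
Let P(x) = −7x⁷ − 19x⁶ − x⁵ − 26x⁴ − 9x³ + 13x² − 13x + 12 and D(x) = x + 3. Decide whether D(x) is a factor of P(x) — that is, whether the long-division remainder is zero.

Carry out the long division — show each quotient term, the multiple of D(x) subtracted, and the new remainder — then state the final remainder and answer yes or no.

R(x) = 6, so D(x) is not a factor of P(x). no

Step 1: lead(−7x⁷ − 19x⁶ − x⁵ − 26x⁴ − 9x³ + 13x² − 13x + 12) ÷ lead(D) = −7x⁷ ÷ x = −7x⁶. Subtract (−7x⁶)·D = −7x⁷ − 21x⁶. Remainder: 2x⁶ − x⁵ − 26x⁴ − 9x³ + 13x² − 13x + 12.
Step 2: lead(2x⁶ − x⁵ − 26x⁴ − 9x³ + 13x² − 13x + 12) ÷ lead(D) = 2x⁶ ÷ x = 2x⁵. Subtract (2x⁵)·D = 2x⁶ + 6x⁵. Remainder: −7x⁵ − 26x⁴ − 9x³ + 13x² − 13x + 12.
Step 3: lead(−7x⁵ − 26x⁴ − 9x³ + 13x² − 13x + 12) ÷ lead(D) = −7x⁵ ÷ x = −7x⁴. Subtract (−7x⁴)·D = −7x⁵ − 21x⁴. Remainder: −5x⁴ − 9x³ + 13x² − 13x + 12.
Step 4: lead(−5x⁴ − 9x³ + 13x² − 13x + 12) ÷ lead(D) = −5x⁴ ÷ x = −5x³. Subtract (−5x³)·D = −5x⁴ − 15x³. Remainder: 6x³ + 13x² − 13x + 12.
Step 5: lead(6x³ + 13x² − 13x + 12) ÷ lead(D) = 6x³ ÷ x = 6x². Subtract (6x²)·D = 6x³ + 18x². Remainder: −5x² − 13x + 12.
Step 6: lead(−5x² − 13x + 12) ÷ lead(D) = −5x² ÷ x = −5x. Subtract (−5x)·D = −5x² − 15x. Remainder: 2x + 12.
Step 7: lead(2x + 12) ÷ lead(D) = 2x ÷ x = 2. Subtract (2)·D = 2x + 6. Remainder: 6.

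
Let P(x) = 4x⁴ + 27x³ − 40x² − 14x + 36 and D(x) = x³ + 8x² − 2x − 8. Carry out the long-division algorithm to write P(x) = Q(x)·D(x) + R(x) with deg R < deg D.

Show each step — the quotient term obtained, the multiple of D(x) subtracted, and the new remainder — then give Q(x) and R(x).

Q(x) = 4x − 5; R(x) = 8x² + 8x − 4

Step 1: lead(4x⁴ + 27x³ − 40x² − 14x + 36) ÷ lead(D) = 4x⁴ ÷ x³ = 4x. Subtract (4x)·D = 4x⁴ + 32x³ − 8x² − 32x. Remainder: −5x³ − 32x² + 18x + 36.
Step 2: lead(−5x³ − 32x² + 18x + 36) ÷ lead(D) = −5x³ ÷ x³ = −5. Subtract (−5)·D = −5x³ − 40x² + 10x + 40. Remainder: 8x² + 8x − 4.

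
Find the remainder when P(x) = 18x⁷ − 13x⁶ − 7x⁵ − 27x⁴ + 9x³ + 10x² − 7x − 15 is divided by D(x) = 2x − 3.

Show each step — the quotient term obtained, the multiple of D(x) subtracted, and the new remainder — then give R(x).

Step 1: lead(18x⁷ − 13x⁶ − 7x⁵ − 27x⁴ + 9x³ + 10x² − 7x − 15) ÷ lead(D) = 18x⁷ ÷ 2x = 9x⁶. Subtract (9x⁶)·D = 18x⁷ − 27x⁶. Remainder: 14x⁶ − 7x⁵ − 27x⁴ + 9x³ + 10x² − 7x − 15.
Step 2: lead(14x⁶ − 7x⁵ − 27x⁴ + 9x³ + 10x² − 7x − 15) ÷ lead(D) = 14x⁶ ÷ 2x = 7x⁵. Subtract (7x⁵)·D = 14x⁶ − 21x⁵. Remainder: 14x⁵ − 27x⁴ + 9x³ + 10x² − 7x − 15.
Step 3: lead(14x⁵ − 27x⁴ + 9x³ + 10x² − 7x − 15) ÷ lead(D) = 14x⁵ ÷ 2x = 7x⁴. Subtract (7x⁴)·D = 14x⁵ − 21x⁴. Remainder: −6x⁴ + 9x³ + 10x² − 7x − 15.
Step 4: lead(−6x⁴ + 9x³ + 10x² − 7x − 15) ÷ lead(D) = −6x⁴ ÷ 2x = −3x³. Subtract (−3x³)·D = −6x⁴ + 9x³. Remainder: 10x² − 7x − 15.
Step 5: lead(10x² − 7x − 15) ÷ lead(D) = 10x² ÷ 2x = 5x. Subtract (5x)·D = 10x² − 15x. Remainder: 8x − 15.
Step 6: lead(8x − 15) ÷ lead(D) = 8x ÷ 2x = 4. Subtract (4)·D = 8x − 12. Remainder: −3.

R(x) = −3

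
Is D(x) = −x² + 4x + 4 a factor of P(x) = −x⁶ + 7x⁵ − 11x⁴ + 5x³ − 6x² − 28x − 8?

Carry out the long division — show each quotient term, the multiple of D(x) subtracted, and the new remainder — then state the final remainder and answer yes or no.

Step 1: lead(−x⁶ + 7x⁵ − 11x⁴ + 5x³ − 6x² − 28x − 8) ÷ lead(D) = −x⁶ ÷ −x² = x⁴. Subtract (x⁴)·D = −x⁶ + 4x⁵ + 4x⁴. Remainder: 3x⁵ − 15x⁴ + 5x³ − 6x² − 28x − 8.
Step 2: lead(3x⁵ − 15x⁴ + 5x³ − 6x² − 28x − 8) ÷ lead(D) = 3x⁵ ÷ −x² = −3x³. Subtract (−3x³)·D = 3x⁵ − 12x⁴ − 12x³. Remainder: −3x⁴ + 17x³ − 6x² − 28x − 8.
Step 3: lead(−3x⁴ + 17x³ − 6x² − 28x − 8) ÷ lead(D) = −3x⁴ ÷ −x² = 3x². Subtract (3x²)·D = −3x⁴ + 12x³ + 12x². Remainder: 5x³ − 18x² − 28x − 8.
Step 4: lead(5x³ − 18x² − 28x − 8) ÷ lead(D) = 5x³ ÷ −x² = −5x. Subtract (−5x)·D = 5x³ − 20x² − 20x. Remainder: 2x² − 8x − 8.
Step 5: lead(2x² − 8x − 8) ÷ lead(D) = 2x² ÷ −x² = −2. Subtract (−2)·D = 2x² − 8x − 8. Remainder: 0.

R(x) = 0, so D(x) is a factor of P(x). yes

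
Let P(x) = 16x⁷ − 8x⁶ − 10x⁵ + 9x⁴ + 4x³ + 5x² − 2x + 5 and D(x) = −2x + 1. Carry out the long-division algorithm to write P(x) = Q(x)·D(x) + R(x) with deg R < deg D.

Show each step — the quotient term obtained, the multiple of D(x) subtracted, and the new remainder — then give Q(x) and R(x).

Step 1: lead(16x⁷ − 8x⁶ − 10x⁵ + 9x⁴ + 4x³ + 5x² − 2x + 5) ÷ lead(D) = 16x⁷ ÷ −2x = −8x⁶. Subtract (−8x⁶)·D = 16x⁷ − 8x⁶. Remainder: −10x⁵ + 9x⁴ + 4x³ + 5x² − 2x + 5.
Step 2: lead(−10x⁵ + 9x⁴ + 4x³ + 5x² − 2x + 5) ÷ lead(D) = −10x⁵ ÷ −2x = 5x⁴. Subtract (5x⁴)·D = −10x⁵ + 5x⁴. Remainder: 4x⁴ + 4x³ + 5x² − 2x + 5.
Step 3: lead(4x⁴ + 4x³ + 5x² − 2x + 5) ÷ lead(D) = 4x⁴ ÷ −2x = −2x³. Subtract (−2x³)·D = 4x⁴ − 2x³. Remainder: 6x³ + 5x² − 2x + 5.
Step 4: lead(6x³ + 5x² − 2x + 5) ÷ lead(D) = 6x³ ÷ −2x = −3x². Subtract (−3x²)·D = 6x³ − 3x². Remainder: 8x² − 2x + 5.
Step 5: lead(8x² − 2x + 5) ÷ lead(D) = 8x² ÷ −2x = −4x. Subtract (−4x)·D = 8x² − 4x. Remainder: 2x + 5.
Step 6: lead(2x + 5) ÷ lead(D) = 2x ÷ −2x = −1. Subtract (−1)·D = 2x − 1. Remainder: 6.

Q(x) = −8x⁶ + 5x⁴ − 2x³ − 3x² − 4x − 1; R(x) = 6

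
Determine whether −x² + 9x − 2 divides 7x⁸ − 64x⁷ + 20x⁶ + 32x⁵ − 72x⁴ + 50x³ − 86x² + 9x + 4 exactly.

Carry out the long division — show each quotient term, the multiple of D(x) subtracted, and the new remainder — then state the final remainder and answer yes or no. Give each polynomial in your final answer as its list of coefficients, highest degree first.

Step 1: lead(7x⁸ − 64x⁷ + 20x⁶ + 32x⁵ − 72x⁴ + 50x³ − 86x² + 9x + 4) ÷ lead(D) = 7x⁸ ÷ −x² = −7x⁶. Subtract (−7x⁶)·D = 7x⁸ − 63x⁷ + 14x⁶. Remainder: −x⁷ + 6x⁶ + 32x⁵ − 72x⁴ + 50x³ − 86x² + 9x + 4.
Step 2: lead(−x⁷ + 6x⁶ + 32x⁵ − 72x⁴ + 50x³ − 86x² + 9x + 4) ÷ lead(D) = −x⁷ ÷ −x² = x⁵. Subtract (x⁵)·D = −x⁷ + 9x⁶ − 2x⁵. Remainder: −3x⁶ + 34x⁵ − 72x⁴ + 50x³ − 86x² + 9x + 4.
Step 3: lead(−3x⁶ + 34x⁵ − 72x⁴ + 50x³ − 86x² + 9x + 4) ÷ lead(D) = −3x⁶ ÷ −x² = 3x⁴. Subtract (3x⁴)·D = −3x⁶ + 27x⁵ − 6x⁴. Remainder: 7x⁵ − 66x⁴ + 50x³ − 86x² + 9x + 4.
Step 4: lead(7x⁵ − 66x⁴ + 50x³ − 86x² + 9x + 4) ÷ lead(D) = 7x⁵ ÷ −x² = −7x³. Subtract (−7x³)·D = 7x⁵ − 63x⁴ + 14x³. Remainder: −3x⁴ + 36x³ − 86x² + 9x + 4.
Step 5: lead(−3x⁴ + 36x³ − 86x² + 9x + 4) ÷ lead(D) = −3x⁴ ÷ −x² = 3x². Subtract (3x²)·D = −3x⁴ + 27x³ − 6x². Remainder: 9x³ − 80x² + 9x + 4.
Step 6: lead(9x³ − 80x² + 9x + 4) ÷ lead(D) = 9x³ ÷ −x² = −9x. Subtract (−9x)·D = 9x³ − 81x² + 18x. Remainder: x² − 9x + 4.
Step 7: lead(x² − 9x + 4) ÷ lead(D) = x² ÷ −x² = −1. Subtract (−1)·D = x² − 9x + 2. Remainder: 2.

R = [2], so D(x) is not a factor of P(x). no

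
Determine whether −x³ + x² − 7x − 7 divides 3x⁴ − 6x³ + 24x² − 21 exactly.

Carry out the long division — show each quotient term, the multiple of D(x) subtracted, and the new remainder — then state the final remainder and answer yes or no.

Step 1: lead(3x⁴ − 6x³ + 24x² − 21) ÷ lead(D) = 3x⁴ ÷ −x³ = −3x. Subtract (−3x)·D = 3x⁴ − 3x³ + 21x² + 21x. Remainder: −3x³ + 3x² − 21x − 21.
Step 2: lead(−3x³ + 3x² − 21x − 21) ÷ lead(D) = −3x³ ÷ −x³ = 3. Subtract (3)·D = −3x³ + 3x² − 21x − 21. Remainder: 0.

R(x) = 0, so D(x) is a factor of P(x). yes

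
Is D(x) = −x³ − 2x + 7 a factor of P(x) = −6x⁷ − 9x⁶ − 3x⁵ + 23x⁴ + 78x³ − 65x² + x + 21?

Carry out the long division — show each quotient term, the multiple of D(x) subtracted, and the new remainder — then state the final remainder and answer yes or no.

Step 1: lead(−6x⁷ − 9x⁶ − 3x⁵ + 23x⁴ + 78x³ − 65x² + x + 21) ÷ lead(D) = −6x⁷ ÷ −x³ = 6x⁴. Subtract (6x⁴)·D = −6x⁷ − 12x⁵ + 42x⁴. Remainder: −9x⁶ + 9x⁵ − 19x⁴ + 78x³ − 65x² + x + 21.
Step 2: lead(−9x⁶ + 9x⁵ − 19x⁴ + 78x³ − 65x² + x + 21) ÷ lead(D) = −9x⁶ ÷ −x³ = 9x³. Subtract (9x³)·D = −9x⁶ − 18x⁴ + 63x³. Remainder: 9x⁵ − x⁴ + 15x³ − 65x² + x + 21.
Step 3: lead(9x⁵ − x⁴ + 15x³ − 65x² + x + 21) ÷ lead(D) = 9x⁵ ÷ −x³ = −9x². Subtract (−9x²)·D = 9x⁵ + 18x³ − 63x². Remainder: −x⁴ − 3x³ − 2x² + x + 21.
Step 4: lead(−x⁴ − 3x³ − 2x² + x + 21) ÷ lead(D) = −x⁴ ÷ −x³ = x. Subtract (x)·D = −x⁴ − 2x² + 7x. Remainder: −3x³ − 6x + 21.
Step 5: lead(−3x³ − 6x + 21) ÷ lead(D) = −3x³ ÷ −x³ = 3. Subtract (3)·D = −3x³ − 6x + 21. Remainder: 0.

R(x) = 0, so D(x) is a factor of P(x). yes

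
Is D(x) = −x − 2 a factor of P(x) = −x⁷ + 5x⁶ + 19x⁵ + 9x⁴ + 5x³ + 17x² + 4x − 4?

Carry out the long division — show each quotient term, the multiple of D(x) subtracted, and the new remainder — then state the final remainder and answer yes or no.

R(x) = 0, so D(x) is a factor of P(x). yes

Step 1: lead(−x⁷ + 5x⁶ + 19x⁵ + 9x⁴ + 5x³ + 17x² + 4x − 4) ÷ lead(D) = −x⁷ ÷ −x = x⁶. Subtract (x⁶)·D = −x⁷ − 2x⁶. Remainder: 7x⁶ + 19x⁵ + 9x⁴ + 5x³ + 17x² + 4x − 4.
Step 2: lead(7x⁶ + 19x⁵ + 9x⁴ + 5x³ + 17x² + 4x − 4) ÷ lead(D) = 7x⁶ ÷ −x = −7x⁵. Subtract (−7x⁵)·D = 7x⁶ + 14x⁵. Remainder: 5x⁵ + 9x⁴ + 5x³ + 17x² + 4x − 4.
Step 3: lead(5x⁵ + 9x⁴ + 5x³ + 17x² + 4x − 4) ÷ lead(D) = 5x⁵ ÷ −x = −5x⁴. Subtract (−5x⁴)·D = 5x⁵ + 10x⁴. Remainder: −x⁴ + 5x³ + 17x² + 4x − 4.
Step 4: lead(−x⁴ + 5x³ + 17x² + 4x − 4) ÷ lead(D) = −x⁴ ÷ −x = x³. Subtract (x³)·D = −x⁴ − 2x³. Remainder: 7x³ + 17x² + 4x − 4.
Step 5: lead(7x³ + 17x² + 4x − 4) ÷ lead(D) = 7x³ ÷ −x = −7x². Subtract (−7x²)·D = 7x³ + 14x². Remainder: 3x² + 4x − 4.
Step 6: lead(3x² + 4x − 4) ÷ lead(D) = 3x² ÷ −x = −3x. Subtract (−3x)·D = 3x² + 6x. Remainder: −2x − 4.
Step 7: lead(−2x − 4) ÷ lead(D) = −2x ÷ −x = 2. Subtract (2)·D = −2x − 4. Remainder: 0.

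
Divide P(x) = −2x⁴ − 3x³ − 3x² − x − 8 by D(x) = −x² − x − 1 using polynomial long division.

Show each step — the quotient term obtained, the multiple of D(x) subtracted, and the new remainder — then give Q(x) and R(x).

Q(x) = 2x² + x; R(x) = −8

Step 1: lead(−2x⁴ − 3x³ − 3x² − x − 8) ÷ lead(D) = −2x⁴ ÷ −x² = 2x². Subtract (2x²)·D = −2x⁴ − 2x³ − 2x². Remainder: −x³ − x² − x − 8.
Step 2: lead(−x³ − x² − x − 8) ÷ lead(D) = −x³ ÷ −x² = x. Subtract (x)·D = −x³ − x² − x. Remainder: −8.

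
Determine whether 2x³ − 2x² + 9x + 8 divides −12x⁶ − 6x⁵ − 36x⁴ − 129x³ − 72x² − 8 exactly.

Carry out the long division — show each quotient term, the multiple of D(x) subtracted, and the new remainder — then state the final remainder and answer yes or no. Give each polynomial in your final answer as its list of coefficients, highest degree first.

Step 1: lead(−12x⁶ − 6x⁵ − 36x⁴ − 129x³ − 72x² − 8) ÷ lead(D) = −12x⁶ ÷ 2x³ = −6x³. Subtract (−6x³)·D = −12x⁶ + 12x⁵ − 54x⁴ − 48x³. Remainder: −18x⁵ + 18x⁴ − 81x³ − 72x² − 8.
Step 2: lead(−18x⁵ + 18x⁴ − 81x³ − 72x² − 8) ÷ lead(D) = −18x⁵ ÷ 2x³ = −9x². Subtract (−9x²)·D = −18x⁵ + 18x⁴ − 81x³ − 72x². Remainder: −8.

R = [-8], so D(x) is not a factor of P(x). no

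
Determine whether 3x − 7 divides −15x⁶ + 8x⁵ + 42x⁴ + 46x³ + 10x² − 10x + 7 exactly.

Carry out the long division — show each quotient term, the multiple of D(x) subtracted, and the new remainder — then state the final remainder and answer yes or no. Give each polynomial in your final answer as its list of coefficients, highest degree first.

R = [0], so D(x) is a factor of P(x). yes

Step 1: lead(−15x⁶ + 8x⁵ + 42x⁴ + 46x³ + 10x² − 10x + 7) ÷ lead(D) = −15x⁶ ÷ 3x = −5x⁵. Subtract (−5x⁵)·D = −15x⁶ + 35x⁵. Remainder: −27x⁵ + 42x⁴ + 46x³ + 10x² − 10x + 7.
Step 2: lead(−27x⁵ + 42x⁴ + 46x³ + 10x² − 10x + 7) ÷ lead(D) = −27x⁵ ÷ 3x = −9x⁴. Subtract (−9x⁴)·D = −27x⁵ + 63x⁴. Remainder: −21x⁴ + 46x³ + 10x² − 10x + 7.
Step 3: lead(−21x⁴ + 46x³ + 10x² − 10x + 7) ÷ lead(D) = −21x⁴ ÷ 3x = −7x³. Subtract (−7x³)·D = −21x⁴ + 49x³. Remainder: −3x³ + 10x² − 10x + 7.
Step 4: lead(−3x³ + 10x² − 10x + 7) ÷ lead(D) = −3x³ ÷ 3x = −x². Subtract (−x²)·D = −3x³ + 7x². Remainder: 3x² − 10x + 7.
Step 5: lead(3x² − 10x + 7) ÷ lead(D) = 3x² ÷ 3x = x. Subtract (x)·D = 3x² − 7x. Remainder: −3x + 7.
Step 6: lead(−3x + 7) ÷ lead(D) = −3x ÷ 3x = −1. Subtract (−1)·D = −3x + 7. Remainder: 0.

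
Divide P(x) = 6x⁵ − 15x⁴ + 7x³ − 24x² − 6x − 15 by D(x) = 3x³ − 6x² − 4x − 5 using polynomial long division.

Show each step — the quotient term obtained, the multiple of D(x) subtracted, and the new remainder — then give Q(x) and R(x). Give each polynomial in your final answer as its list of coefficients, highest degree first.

Step 1: lead(6x⁵ − 15x⁴ + 7x³ − 24x² − 6x − 15) ÷ lead(D) = 6x⁵ ÷ 3x³ = 2x². Subtract (2x²)·D = 6x⁵ − 12x⁴ − 8x³ − 10x². Remainder: −3x⁴ + 15x³ − 14x² − 6x − 15.
Step 2: lead(−3x⁴ + 15x³ − 14x² − 6x − 15) ÷ lead(D) = −3x⁴ ÷ 3x³ = −x. Subtract (−x)·D = −3x⁴ + 6x³ + 4x² + 5x. Remainder: 9x³ − 18x² − 11x − 15.
Step 3: lead(9x³ − 18x² − 11x − 15) ÷ lead(D) = 9x³ ÷ 3x³ = 3. Subtract (3)·D = 9x³ − 18x² − 12x − 15. Remainder: x.

Q = [2, -1, 3]; R = [1, 0]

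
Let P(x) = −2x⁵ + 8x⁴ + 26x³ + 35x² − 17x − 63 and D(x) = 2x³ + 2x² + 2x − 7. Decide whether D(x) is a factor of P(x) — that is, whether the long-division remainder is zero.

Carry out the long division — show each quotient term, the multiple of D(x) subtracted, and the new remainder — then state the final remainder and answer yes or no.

Step 1: lead(−2x⁵ + 8x⁴ + 26x³ + 35x² − 17x − 63) ÷ lead(D) = −2x⁵ ÷ 2x³ = −x². Subtract (−x²)·D = −2x⁵ − 2x⁴ − 2x³ + 7x². Remainder: 10x⁴ + 28x³ + 28x² − 17x − 63.
Step 2: lead(10x⁴ + 28x³ + 28x² − 17x − 63) ÷ lead(D) = 10x⁴ ÷ 2x³ = 5x. Subtract (5x)·D = 10x⁴ + 10x³ + 10x² − 35x. Remainder: 18x³ + 18x² + 18x − 63.
Step 3: lead(18x³ + 18x² + 18x − 63) ÷ lead(D) = 18x³ ÷ 2x³ = 9. Subtract (9)·D = 18x³ + 18x² + 18x − 63. Remainder: 0.

R(x) = 0, so D(x) is a factor of P(x). yes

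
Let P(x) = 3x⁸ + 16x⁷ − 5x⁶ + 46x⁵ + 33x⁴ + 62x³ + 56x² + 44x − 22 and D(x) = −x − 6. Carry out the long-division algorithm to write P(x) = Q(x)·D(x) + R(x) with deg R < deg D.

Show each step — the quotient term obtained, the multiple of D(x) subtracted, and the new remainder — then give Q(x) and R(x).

Q(x) = −3x⁷ + 2x⁶ − 7x⁵ − 4x⁴ − 9x³ − 8x² − 8x + 4; R(x) = 2

Step 1: lead(3x⁸ + 16x⁷ − 5x⁶ + 46x⁵ + 33x⁴ + 62x³ + 56x² + 44x − 22) ÷ lead(D) = 3x⁸ ÷ −x = −3x⁷. Subtract (−3x⁷)·D = 3x⁸ + 18x⁷. Remainder: −2x⁷ − 5x⁶ + 46x⁵ + 33x⁴ + 62x³ + 56x² + 44x − 22.
Step 2: lead(−2x⁷ − 5x⁶ + 46x⁵ + 33x⁴ + 62x³ + 56x² + 44x − 22) ÷ lead(D) = −2x⁷ ÷ −x = 2x⁶. Subtract (2x⁶)·D = −2x⁷ − 12x⁶. Remainder: 7x⁶ + 46x⁵ + 33x⁴ + 62x³ + 56x² + 44x − 22.
Step 3: lead(7x⁶ + 46x⁵ + 33x⁴ + 62x³ + 56x² + 44x − 22) ÷ lead(D) = 7x⁶ ÷ −x = −7x⁵. Subtract (−7x⁵)·D = 7x⁶ + 42x⁵. Remainder: 4x⁵ + 33x⁴ + 62x³ + 56x² + 44x − 22.
Step 4: lead(4x⁵ + 33x⁴ + 62x³ + 56x² + 44x − 22) ÷ lead(D) = 4x⁵ ÷ −x = −4x⁴. Subtract (−4x⁴)·D = 4x⁵ + 24x⁴. Remainder: 9x⁴ + 62x³ + 56x² + 44x − 22.
Step 5: lead(9x⁴ + 62x³ + 56x² + 44x − 22) ÷ lead(D) = 9x⁴ ÷ −x = −9x³. Subtract (−9x³)·D = 9x⁴ + 54x³. Remainder: 8x³ + 56x² + 44x − 22.
Step 6: lead(8x³ + 56x² + 44x − 22) ÷ lead(D) = 8x³ ÷ −x = −8x². Subtract (−8x²)·D = 8x³ + 48x². Remainder: 8x² + 44x − 22.
Step 7: lead(8x² + 44x − 22) ÷ lead(D) = 8x² ÷ −x = −8x. Subtract (−8x)·D = 8x² + 48x. Remainder: −4x − 22.
Step 8: lead(−4x − 22) ÷ lead(D) = −4x ÷ −x = 4. Subtract (4)·D = −4x − 24. Remainder: 2.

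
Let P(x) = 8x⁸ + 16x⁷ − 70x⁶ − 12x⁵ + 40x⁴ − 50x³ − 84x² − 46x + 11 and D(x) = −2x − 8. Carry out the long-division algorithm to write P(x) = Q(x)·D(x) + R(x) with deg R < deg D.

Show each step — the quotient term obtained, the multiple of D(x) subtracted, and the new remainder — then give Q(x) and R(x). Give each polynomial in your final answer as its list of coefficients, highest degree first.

Step 1: lead(8x⁸ + 16x⁷ − 70x⁶ − 12x⁵ + 40x⁴ − 50x³ − 84x² − 46x + 11) ÷ lead(D) = 8x⁸ ÷ −2x = −4x⁷. Subtract (−4x⁷)·D = 8x⁸ + 32x⁷. Remainder: −16x⁷ − 70x⁶ − 12x⁵ + 40x⁴ − 50x³ − 84x² − 46x + 11.
Step 2: lead(−16x⁷ − 70x⁶ − 12x⁵ + 40x⁴ − 50x³ − 84x² − 46x + 11) ÷ lead(D) = −16x⁷ ÷ −2x = 8x⁶. Subtract (8x⁶)·D = −16x⁷ − 64x⁶. Remainder: −6x⁶ − 12x⁵ + 40x⁴ − 50x³ − 84x² − 46x + 11.
Step 3: lead(−6x⁶ − 12x⁵ + 40x⁴ − 50x³ − 84x² − 46x + 11) ÷ lead(D) = −6x⁶ ÷ −2x = 3x⁵. Subtract (3x⁵)·D = −6x⁶ − 24x⁵. Remainder: 12x⁵ + 40x⁴ − 50x³ − 84x² − 46x + 11.
Step 4: lead(12x⁵ + 40x⁴ − 50x³ − 84x² − 46x + 11) ÷ lead(D) = 12x⁵ ÷ −2x = −6x⁴. Subtract (−6x⁴)·D = 12x⁵ + 48x⁴. Remainder: −8x⁴ − 50x³ − 84x² − 46x + 11.
Step 5: lead(−8x⁴ − 50x³ − 84x² − 46x + 11) ÷ lead(D) = −8x⁴ ÷ −2x = 4x³. Subtract (4x³)·D = −8x⁴ − 32x³. Remainder: −18x³ − 84x² − 46x + 11.
Step 6: lead(−18x³ − 84x² − 46x + 11) ÷ lead(D) = −18x³ ÷ −2x = 9x². Subtract (9x²)·D = −18x³ − 72x². Remainder: −12x² − 46x + 11.
Step 7: lead(−12x² − 46x + 11) ÷ lead(D) = −12x² ÷ −2x = 6x. Subtract (6x)·D = −12x² − 48x. Remainder: 2x + 11.
Step 8: lead(2x + 11) ÷ lead(D) = 2x ÷ −2x = −1. Subtract (−1)·D = 2x + 8. Remainder: 3.

Q = [-4, 8, 3, -6, 4, 9, 6, -1]; R = [3]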